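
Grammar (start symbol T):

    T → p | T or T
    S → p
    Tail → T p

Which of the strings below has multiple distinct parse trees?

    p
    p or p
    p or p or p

p or p or p

p: 1 tree
p or p: 1 tree
p or p or p: 2 trees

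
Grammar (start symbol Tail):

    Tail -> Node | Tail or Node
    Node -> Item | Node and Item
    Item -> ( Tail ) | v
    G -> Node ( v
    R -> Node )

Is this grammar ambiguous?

Unambiguous

Only Tail, Node, Item are reachable from Tail; ignoring the rest: This is a standard precedence ladder (Tail over Node over Item), with each level left-recursive on its own operator ('or' at Tail, 'and' at Node). That structure is LR(1), hence unambiguous.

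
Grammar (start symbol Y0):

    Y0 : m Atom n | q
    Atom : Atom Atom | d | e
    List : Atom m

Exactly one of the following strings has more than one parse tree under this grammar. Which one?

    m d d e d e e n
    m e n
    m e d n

m d d e d e e n: 42 trees
m e n: 1 tree
m e d n: 1 tree

m d d e d e e n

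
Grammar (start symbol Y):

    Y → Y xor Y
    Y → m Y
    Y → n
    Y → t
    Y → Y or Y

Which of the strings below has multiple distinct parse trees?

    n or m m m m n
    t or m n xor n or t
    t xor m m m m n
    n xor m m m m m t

t or m n xor n or t

n or m m m m n: 1 tree
t or m n xor n or t: 9 trees
t xor m m m m n: 1 tree
n xor m m m m m t: 1 tree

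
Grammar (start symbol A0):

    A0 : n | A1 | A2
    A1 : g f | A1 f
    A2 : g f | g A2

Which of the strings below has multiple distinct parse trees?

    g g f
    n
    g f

g f

g g f: 1 tree
n: 1 tree
g f: 2 trees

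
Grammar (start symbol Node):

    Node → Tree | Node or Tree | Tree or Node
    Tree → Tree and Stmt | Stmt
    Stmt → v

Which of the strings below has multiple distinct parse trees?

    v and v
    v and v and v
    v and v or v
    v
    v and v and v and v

v and v: 1 tree
v and v and v: 1 tree
v and v or v: 2 trees
v: 1 tree
v and v and v and v: 1 tree

v and v or v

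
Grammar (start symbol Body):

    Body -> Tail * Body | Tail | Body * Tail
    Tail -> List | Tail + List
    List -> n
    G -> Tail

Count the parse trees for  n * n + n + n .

Parse trees for n * n + n + n:
  [Body [Tail [List n]] * [Body [Tail [Tail [Tail [List n]] + [List n]] + [List n]]]]
  [Body [Body [Tail [List n]]] * [Tail [Tail [Tail [List n]] + [List n]] + [List n]]]

2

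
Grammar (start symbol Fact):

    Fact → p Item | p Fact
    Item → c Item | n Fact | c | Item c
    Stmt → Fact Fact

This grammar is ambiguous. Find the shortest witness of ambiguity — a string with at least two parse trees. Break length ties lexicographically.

p c c

length 2: no string has ≥2 trees
length 3: p c c has 2 parse trees

Two derivations of p c c:
  Fact ⇒ p Item ⇒ p c Item ⇒ p c c
  Fact ⇒ p Item ⇒ p Item c ⇒ p c c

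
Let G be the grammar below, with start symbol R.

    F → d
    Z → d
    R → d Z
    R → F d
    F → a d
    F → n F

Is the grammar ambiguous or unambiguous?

Ambiguous

Witness: d d

Derivation 1: R ⇒ d Z ⇒ d d
Derivation 2: R ⇒ F d ⇒ d d

Two distinct leftmost derivations for the same string.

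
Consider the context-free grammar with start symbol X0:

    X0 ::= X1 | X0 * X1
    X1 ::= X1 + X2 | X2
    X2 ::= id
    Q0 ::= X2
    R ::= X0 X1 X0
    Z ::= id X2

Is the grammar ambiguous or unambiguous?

Unambiguous

(Q0, R, Z are unreachable from X0, so their rules don't affect L(X0).) X0 → X0 * X1 | X1  ;  X1 → X1 + X2 | X2  — a left-associative chain with X2 at the bottom. Each string factors uniquely by precedence.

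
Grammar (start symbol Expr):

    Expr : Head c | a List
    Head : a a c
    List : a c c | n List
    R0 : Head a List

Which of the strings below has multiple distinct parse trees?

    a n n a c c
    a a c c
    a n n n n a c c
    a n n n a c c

a a c c

a n n a c c: 1 tree
a a c c: 2 trees
a n n n n a c c: 1 tree
a n n n a c c: 1 tree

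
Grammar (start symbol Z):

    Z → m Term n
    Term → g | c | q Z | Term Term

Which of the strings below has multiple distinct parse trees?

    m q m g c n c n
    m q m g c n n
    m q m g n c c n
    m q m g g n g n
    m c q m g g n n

m q m g c n c n: 1 tree
m q m g c n n: 1 tree
m q m g n c c n: 2 trees
m q m g g n g n: 1 tree
m c q m g g n n: 1 tree

m q m g n c c n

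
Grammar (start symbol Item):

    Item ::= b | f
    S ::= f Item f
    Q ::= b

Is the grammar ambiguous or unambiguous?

Unambiguous

(S, Q are unreachable from Item, so their rules don't affect L(Item).) Each reachable nonterminal has at most one production per leading terminal, and all productions are right-linear; the derivation is determined token-by-token.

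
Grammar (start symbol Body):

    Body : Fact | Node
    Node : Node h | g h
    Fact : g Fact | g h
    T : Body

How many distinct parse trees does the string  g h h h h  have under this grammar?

1

Parse trees for g h h h h:
  [Body [Node [Node [Node [Node g h] h] h] h]]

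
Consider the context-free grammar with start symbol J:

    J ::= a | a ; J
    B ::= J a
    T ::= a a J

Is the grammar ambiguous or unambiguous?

Only J is reachable from J; ignoring the rest: The reachable grammar is A → atom sep A | atom. Each atom is followed by either the separator (recurse) or end-of-string (stop) — no choice point.

Unambiguous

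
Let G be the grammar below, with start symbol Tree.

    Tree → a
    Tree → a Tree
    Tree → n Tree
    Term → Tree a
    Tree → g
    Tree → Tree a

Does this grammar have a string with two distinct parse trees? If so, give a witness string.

Ambiguous

Witness: a a

Derivation 1: Tree ⇒ a Tree ⇒ a a
Derivation 2: Tree ⇒ Tree a ⇒ a a

Two distinct leftmost derivations for the same string.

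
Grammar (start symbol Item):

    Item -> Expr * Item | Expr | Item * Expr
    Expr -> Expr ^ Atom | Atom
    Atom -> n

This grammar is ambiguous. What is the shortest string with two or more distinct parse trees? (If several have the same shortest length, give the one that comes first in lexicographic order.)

n * n

length 1: no string has ≥2 trees
length 3: n * n has 2 parse trees

Two derivations of n * n:
  Item ⇒ Expr * Item ⇒ Atom * Item ⇒ n * Item ⇒ n * Expr ⇒ n * Atom ⇒ n * n
  Item ⇒ Item * Expr ⇒ Expr * Expr ⇒ Atom * Expr ⇒ n * Expr ⇒ n * Atom ⇒ n * n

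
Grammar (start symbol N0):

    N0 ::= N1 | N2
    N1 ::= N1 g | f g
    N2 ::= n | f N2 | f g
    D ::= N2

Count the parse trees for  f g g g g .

1

Parse trees for f g g g g:
  [N0 [N1 [N1 [N1 [N1 f g] g] g] g]]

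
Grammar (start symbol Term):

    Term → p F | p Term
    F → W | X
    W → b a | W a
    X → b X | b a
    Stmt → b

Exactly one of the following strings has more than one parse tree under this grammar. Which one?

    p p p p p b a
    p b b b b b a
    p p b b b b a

p p p p p b a

p p p p p b a: 2 trees
p b b b b b a: 1 tree
p p b b b b a: 1 tree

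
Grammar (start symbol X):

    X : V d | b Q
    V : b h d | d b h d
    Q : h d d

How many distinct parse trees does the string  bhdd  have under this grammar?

Parse trees for bhdd:
  [X [V b h d] d]
  [X b [Q h d d]]

2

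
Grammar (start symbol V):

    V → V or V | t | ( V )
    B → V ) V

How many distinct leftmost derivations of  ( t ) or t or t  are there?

Parse trees for ( t ) or t or t:
  [V [V ( [V t] )] or [V [V t] or [V t]]]
  [V [V [V ( [V t] )] or [V t]] or [V t]]

2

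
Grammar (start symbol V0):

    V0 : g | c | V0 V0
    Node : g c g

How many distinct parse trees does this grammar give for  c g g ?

Parse trees for c g g:
  [V0 [V0 c] [V0 [V0 g] [V0 g]]]
  [V0 [V0 [V0 c] [V0 g]] [V0 g]]

2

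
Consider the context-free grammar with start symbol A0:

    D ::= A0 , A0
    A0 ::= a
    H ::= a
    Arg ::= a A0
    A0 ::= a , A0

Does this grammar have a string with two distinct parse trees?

Only A0 is reachable from A0; ignoring the rest: Right-recursive list with a separator: after each atom, whether the separator follows determines the rule. One parse per string.

Unambiguous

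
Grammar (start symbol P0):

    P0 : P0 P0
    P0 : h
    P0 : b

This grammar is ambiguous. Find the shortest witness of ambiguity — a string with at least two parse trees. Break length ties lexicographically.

b b b

length 1: no string has ≥2 trees
length 2: no string has ≥2 trees
length 3: b b b has 2 parse trees

Two derivations of b b b:
  P0 ⇒ P0 P0 ⇒ P0 P0 P0 ⇒ b P0 P0 ⇒ b b P0 ⇒ b b b
  P0 ⇒ P0 P0 ⇒ b P0 ⇒ b P0 P0 ⇒ b b P0 ⇒ b b b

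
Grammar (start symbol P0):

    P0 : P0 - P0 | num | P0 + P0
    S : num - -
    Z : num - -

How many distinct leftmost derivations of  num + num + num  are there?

Parse trees for num + num + num:
  [P0 [P0 num] + [P0 [P0 num] + [P0 num]]]
  [P0 [P0 [P0 num] + [P0 num]] + [P0 num]]

2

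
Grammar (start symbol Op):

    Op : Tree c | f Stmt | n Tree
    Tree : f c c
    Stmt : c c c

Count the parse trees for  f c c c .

Parse trees for f c c c:
  [Op [Tree f c c] c]
  [Op f [Stmt c c c]]

2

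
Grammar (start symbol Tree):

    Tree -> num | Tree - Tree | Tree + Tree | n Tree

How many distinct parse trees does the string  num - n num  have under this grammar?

1

Parse trees for num - n num:
  [Tree [Tree num] - [Tree n [Tree num]]]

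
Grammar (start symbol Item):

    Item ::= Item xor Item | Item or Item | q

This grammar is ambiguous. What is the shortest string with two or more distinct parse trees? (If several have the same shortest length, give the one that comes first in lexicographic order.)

length 1: no string has ≥2 trees
length 3: no string has ≥2 trees
length 5: q or q or q has 2 parse trees

Two derivations of q or q or q:
  Item ⇒ Item or Item ⇒ Item or Item or Item ⇒ q or Item or Item ⇒ q or q or Item ⇒ q or q or q
  Item ⇒ Item or Item ⇒ q or Item ⇒ q or Item or Item ⇒ q or q or Item ⇒ q or q or q

q or q or q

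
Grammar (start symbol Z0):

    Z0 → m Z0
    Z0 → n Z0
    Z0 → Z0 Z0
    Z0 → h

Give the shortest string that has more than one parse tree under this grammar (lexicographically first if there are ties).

h h h

length 1: no string has ≥2 trees
length 2: no string has ≥2 trees
length 3: h h h has 2 parse trees

Two derivations of h h h:
  Z0 ⇒ Z0 Z0 ⇒ Z0 Z0 Z0 ⇒ h Z0 Z0 ⇒ h h Z0 ⇒ h h h
  Z0 ⇒ Z0 Z0 ⇒ h Z0 ⇒ h Z0 Z0 ⇒ h h Z0 ⇒ h h h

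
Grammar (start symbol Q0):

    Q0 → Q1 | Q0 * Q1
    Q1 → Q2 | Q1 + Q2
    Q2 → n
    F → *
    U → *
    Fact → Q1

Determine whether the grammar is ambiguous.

Unambiguous

(F, U, Fact are unreachable from Q0, so their rules don't affect L(Q0).) Q0 → Q0 * Q1 | Q1  ;  Q1 → Q1 + Q2 | Q2  — a left-associative chain with Q2 at the bottom. Each string factors uniquely by precedence.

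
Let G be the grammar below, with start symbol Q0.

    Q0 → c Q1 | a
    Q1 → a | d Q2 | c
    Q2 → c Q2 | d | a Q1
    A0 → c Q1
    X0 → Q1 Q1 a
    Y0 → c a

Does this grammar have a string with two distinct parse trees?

Unambiguous

Only Q0, Q1, Q2 are reachable from Q0; ignoring the rest: Restricted to the reachable nonterminals, every rule has the form A → t or A → t B, and no two rules for the same A share a first terminal. The grammar encodes a DFA — one run per string.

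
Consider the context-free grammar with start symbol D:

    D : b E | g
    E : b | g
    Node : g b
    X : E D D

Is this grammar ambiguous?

Unambiguous

Only D, E are reachable from D; ignoring the rest: Each reachable nonterminal has at most one production per leading terminal, and all productions are right-linear; the derivation is determined token-by-token.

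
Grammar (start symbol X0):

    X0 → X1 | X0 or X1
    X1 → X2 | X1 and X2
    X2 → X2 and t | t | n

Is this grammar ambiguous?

Witness: n and t

Derivation 1: X0 ⇒ X1 ⇒ X2 ⇒ X2 and t ⇒ n and t
Derivation 2: X0 ⇒ X1 ⇒ X1 and X2 ⇒ X2 and X2 ⇒ n and X2 ⇒ n and t

Two distinct leftmost derivations for the same string.

Ambiguous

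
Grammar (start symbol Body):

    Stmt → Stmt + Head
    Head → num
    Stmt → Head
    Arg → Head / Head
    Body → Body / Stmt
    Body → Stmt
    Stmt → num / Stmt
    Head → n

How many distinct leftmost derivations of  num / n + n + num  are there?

4

Parse trees for num / n + n + num:
  [Body [Body [Stmt [Head num]]] / [Stmt [Stmt [Stmt [Head n]] + [Head n]] + [Head num]]]
  [Body [Stmt [Stmt [Stmt num / [Stmt [Head n]]] + [Head n]] + [Head num]]]
  [Body [Stmt [Stmt num / [Stmt [Stmt [Head n]] + [Head n]]] + [Head num]]]
  [Body [Stmt num / [Stmt [Stmt [Stmt [Head n]] + [Head n]] + [Head num]]]]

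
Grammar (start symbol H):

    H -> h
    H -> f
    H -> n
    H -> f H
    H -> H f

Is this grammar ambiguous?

Witness: f f

Derivation 1: H ⇒ f H ⇒ f f
Derivation 2: H ⇒ H f ⇒ f f

Two distinct leftmost derivations for the same string.

Ambiguous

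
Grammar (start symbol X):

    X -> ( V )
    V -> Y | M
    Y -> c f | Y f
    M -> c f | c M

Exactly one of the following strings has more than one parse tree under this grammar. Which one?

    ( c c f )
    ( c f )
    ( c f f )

( c c f ): 1 tree
( c f ): 2 trees
( c f f ): 1 tree

( c f )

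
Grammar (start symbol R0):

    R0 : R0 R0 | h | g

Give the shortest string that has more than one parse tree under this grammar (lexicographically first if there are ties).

g g g

length 1: no string has ≥2 trees
length 2: no string has ≥2 trees
length 3: g g g has 2 parse trees

Two derivations of g g g:
  R0 ⇒ R0 R0 ⇒ R0 R0 R0 ⇒ g R0 R0 ⇒ g g R0 ⇒ g g g
  R0 ⇒ R0 R0 ⇒ g R0 ⇒ g R0 R0 ⇒ g g R0 ⇒ g g g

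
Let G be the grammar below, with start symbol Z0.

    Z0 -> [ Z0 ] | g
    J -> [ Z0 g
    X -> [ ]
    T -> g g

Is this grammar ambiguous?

(J, X, T are unreachable from Z0, so their rules don't affect L(Z0).) L(Z0) is { openⁿ atom closeⁿ : n ≥ 0 }. The bracket depth fixes n, and the derivation is forced at every step.

Unambiguous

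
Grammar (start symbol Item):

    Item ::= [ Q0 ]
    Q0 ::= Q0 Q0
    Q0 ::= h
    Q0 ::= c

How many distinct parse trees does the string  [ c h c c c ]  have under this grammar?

Parse trees for [ c h c c c ] (showing first 6 of 14):
  [Item [ [Q0 [Q0 c] [Q0 [Q0 h] [Q0 [Q0 c] [Q0 [Q0 c] [Q0 c]]]]] ]]
  [Item [ [Q0 [Q0 c] [Q0 [Q0 h] [Q0 [Q0 [Q0 c] [Q0 c]] [Q0 c]]]] ]]
  [Item [ [Q0 [Q0 c] [Q0 [Q0 [Q0 h] [Q0 c]] [Q0 [Q0 c] [Q0 c]]]] ]]
  [Item [ [Q0 [Q0 c] [Q0 [Q0 [Q0 h] [Q0 [Q0 c] [Q0 c]]] [Q0 c]]] ]]
  [Item [ [Q0 [Q0 c] [Q0 [Q0 [Q0 [Q0 h] [Q0 c]] [Q0 c]] [Q0 c]]] ]]
  [Item [ [Q0 [Q0 [Q0 c] [Q0 h]] [Q0 [Q0 c] [Q0 [Q0 c] [Q0 c]]]] ]]

14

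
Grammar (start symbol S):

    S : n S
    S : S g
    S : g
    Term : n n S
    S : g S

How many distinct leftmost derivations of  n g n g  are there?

Parse trees for n g n g:
  [S n [S g [S n [S g]]]]

1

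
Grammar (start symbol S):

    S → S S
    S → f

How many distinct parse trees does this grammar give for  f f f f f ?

14

Parse trees for f f f f f (showing first 6 of 14):
  [S [S f] [S [S f] [S [S f] [S [S f] [S f]]]]]
  [S [S f] [S [S f] [S [S [S f] [S f]] [S f]]]]
  [S [S f] [S [S [S f] [S f]] [S [S f] [S f]]]]
  [S [S f] [S [S [S f] [S [S f] [S f]]] [S f]]]
  [S [S f] [S [S [S [S f] [S f]] [S f]] [S f]]]
  [S [S [S f] [S f]] [S [S f] [S [S f] [S f]]]]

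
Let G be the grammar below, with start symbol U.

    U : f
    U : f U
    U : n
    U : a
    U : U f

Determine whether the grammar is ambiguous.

Witness: f f

Derivation 1: U ⇒ f U ⇒ f f
Derivation 2: U ⇒ U f ⇒ f f

Two distinct leftmost derivations for the same string.

Ambiguous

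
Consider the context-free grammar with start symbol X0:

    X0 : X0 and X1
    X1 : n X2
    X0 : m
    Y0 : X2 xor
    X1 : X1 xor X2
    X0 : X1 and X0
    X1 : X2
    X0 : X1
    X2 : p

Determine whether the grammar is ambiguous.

Witness: p and p

Derivation 1: X0 ⇒ X0 and X1 ⇒ X1 and X1 ⇒ X2 and X1 ⇒ p and X1 ⇒ p and X2 ⇒ p and p
Derivation 2: X0 ⇒ X1 and X0 ⇒ X2 and X0 ⇒ p and X0 ⇒ p and X1 ⇒ p and X2 ⇒ p and p

Two distinct leftmost derivations for the same string.

Ambiguous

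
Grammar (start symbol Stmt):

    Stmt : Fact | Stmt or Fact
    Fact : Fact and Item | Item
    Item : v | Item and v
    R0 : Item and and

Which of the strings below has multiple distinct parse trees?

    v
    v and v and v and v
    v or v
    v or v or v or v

v and v and v and v

v: 1 tree
v and v and v and v: 8 trees
v or v: 1 tree
v or v or v or v: 1 tree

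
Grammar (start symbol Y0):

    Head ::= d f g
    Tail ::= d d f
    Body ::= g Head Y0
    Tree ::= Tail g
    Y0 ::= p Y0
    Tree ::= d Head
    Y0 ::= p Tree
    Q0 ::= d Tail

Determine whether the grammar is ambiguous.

Ambiguous

Witness: p d d f g

Derivation 1: Y0 ⇒ p Tree ⇒ p Tail g ⇒ p d d f g
Derivation 2: Y0 ⇒ p Tree ⇒ p d Head ⇒ p d d f g

Two distinct leftmost derivations for the same string.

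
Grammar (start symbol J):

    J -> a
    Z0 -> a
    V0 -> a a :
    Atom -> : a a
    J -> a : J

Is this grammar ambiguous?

(V0, Z0, Atom are unreachable from J, so their rules don't affect L(J).) Right-recursive list with a separator: after each atom, whether the separator follows determines the rule. One parse per string.

Unambiguous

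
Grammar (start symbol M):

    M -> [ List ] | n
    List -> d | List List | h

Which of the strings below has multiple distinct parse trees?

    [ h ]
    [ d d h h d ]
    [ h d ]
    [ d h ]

[ d d h h d ]

[ h ]: 1 tree
[ d d h h d ]: 14 trees
[ h d ]: 1 tree
[ d h ]: 1 tree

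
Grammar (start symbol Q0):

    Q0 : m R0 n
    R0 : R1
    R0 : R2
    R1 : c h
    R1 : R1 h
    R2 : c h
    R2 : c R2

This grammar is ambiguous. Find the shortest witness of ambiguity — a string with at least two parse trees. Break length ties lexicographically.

length 4: m c h n has 2 parse trees

Two derivations of m c h n:
  Q0 ⇒ m R0 n ⇒ m R1 n ⇒ m c h n
  Q0 ⇒ m R0 n ⇒ m R2 n ⇒ m c h n

m c h n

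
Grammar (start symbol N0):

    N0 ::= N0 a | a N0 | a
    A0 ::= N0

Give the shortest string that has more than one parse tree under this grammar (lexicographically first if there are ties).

length 1: no string has ≥2 trees
length 2: a a has 2 parse trees

Two derivations of a a:
  N0 ⇒ N0 a ⇒ a a
  N0 ⇒ a N0 ⇒ a a

a a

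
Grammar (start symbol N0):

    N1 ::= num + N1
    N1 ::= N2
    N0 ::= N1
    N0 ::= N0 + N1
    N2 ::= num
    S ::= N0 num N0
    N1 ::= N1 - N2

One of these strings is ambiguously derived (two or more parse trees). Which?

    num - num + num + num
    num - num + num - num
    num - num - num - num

num - num + num + num: 2 trees
num - num + num - num: 1 tree
num - num - num - num: 1 tree

num - num + num + num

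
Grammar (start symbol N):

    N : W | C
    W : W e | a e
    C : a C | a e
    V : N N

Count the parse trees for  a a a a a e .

1

Parse trees for a a a a a e:
  [N [C a [C a [C a [C a [C a e]]]]]]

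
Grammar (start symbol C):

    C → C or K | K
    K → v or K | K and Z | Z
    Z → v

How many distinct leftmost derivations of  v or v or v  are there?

Parse trees for v or v or v:
  [C [C [K [Z v]]] or [K v or [K [Z v]]]]
  [C [C [C [K [Z v]]] or [K [Z v]]] or [K [Z v]]]
  [C [C [K v or [K [Z v]]]] or [K [Z v]]]
  [C [K v or [K v or [K [Z v]]]]]

4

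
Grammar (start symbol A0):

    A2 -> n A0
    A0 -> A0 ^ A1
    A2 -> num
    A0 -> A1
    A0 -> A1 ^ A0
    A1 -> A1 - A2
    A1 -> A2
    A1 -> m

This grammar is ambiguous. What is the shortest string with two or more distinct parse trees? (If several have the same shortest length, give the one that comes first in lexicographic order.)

m ^ m

length 1: no string has ≥2 trees
length 2: no string has ≥2 trees
length 3: m ^ m has 2 parse trees

Two derivations of m ^ m:
  A0 ⇒ A0 ^ A1 ⇒ A1 ^ A1 ⇒ m ^ A1 ⇒ m ^ m
  A0 ⇒ A1 ^ A0 ⇒ m ^ A0 ⇒ m ^ A1 ⇒ m ^ m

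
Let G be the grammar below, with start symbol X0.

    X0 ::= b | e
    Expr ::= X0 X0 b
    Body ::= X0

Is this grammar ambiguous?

Unambiguous

Only X0 is reachable from X0; ignoring the rest: The reachable rules are right-linear with at most one rule per (nonterminal, next-terminal) pair. Each input token forces the next rule, so parsing is deterministic.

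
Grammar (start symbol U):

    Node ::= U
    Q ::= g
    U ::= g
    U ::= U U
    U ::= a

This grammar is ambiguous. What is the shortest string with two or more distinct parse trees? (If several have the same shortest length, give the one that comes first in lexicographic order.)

a a a

length 1: no string has ≥2 trees
length 2: no string has ≥2 trees
length 3: a a a has 2 parse trees

Two derivations of a a a:
  U ⇒ U U ⇒ U U U ⇒ a U U ⇒ a a U ⇒ a a a
  U ⇒ U U ⇒ a U ⇒ a U U ⇒ a a U ⇒ a a a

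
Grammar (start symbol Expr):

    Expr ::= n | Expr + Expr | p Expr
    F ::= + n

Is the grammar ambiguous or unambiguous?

Ambiguous

Witness: p n + n

Derivation 1: Expr ⇒ Expr + Expr ⇒ p Expr + Expr ⇒ p n + Expr ⇒ p n + n
Derivation 2: Expr ⇒ p Expr ⇒ p Expr + Expr ⇒ p n + Expr ⇒ p n + n

Two distinct leftmost derivations for the same string.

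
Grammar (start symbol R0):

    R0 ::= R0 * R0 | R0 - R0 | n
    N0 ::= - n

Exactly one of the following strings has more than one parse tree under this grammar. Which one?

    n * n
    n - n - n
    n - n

n - n - n

n * n: 1 tree
n - n - n: 2 trees
n - n: 1 tree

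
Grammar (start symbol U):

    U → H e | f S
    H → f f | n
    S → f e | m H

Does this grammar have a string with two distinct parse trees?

Ambiguous

Witness: f f e

Derivation 1: U ⇒ H e ⇒ f f e
Derivation 2: U ⇒ f S ⇒ f f e

Two distinct leftmost derivations for the same string.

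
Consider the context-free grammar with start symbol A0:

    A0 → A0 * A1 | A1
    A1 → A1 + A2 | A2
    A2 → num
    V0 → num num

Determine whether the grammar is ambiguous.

(V0 is unreachable from A0, so its rules don't affect L(A0).) A0 → A0 * A1 | A1  ;  A1 → A1 + A2 | A2  — a left-associative chain with A2 at the bottom. Each string factors uniquely by precedence.

Unambiguous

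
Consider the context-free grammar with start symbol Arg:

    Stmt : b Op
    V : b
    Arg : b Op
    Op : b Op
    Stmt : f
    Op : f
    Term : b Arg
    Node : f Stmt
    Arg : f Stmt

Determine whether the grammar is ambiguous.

Unambiguous

(Term, Node, V are unreachable from Arg, so their rules don't affect L(Arg).) Each reachable nonterminal has at most one production per leading terminal, and all productions are right-linear; the derivation is determined token-by-token.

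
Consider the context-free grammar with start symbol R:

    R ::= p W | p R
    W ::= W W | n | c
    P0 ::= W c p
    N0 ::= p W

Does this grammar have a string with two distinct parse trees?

Witness: p c c c

Derivation 1: R ⇒ p W ⇒ p W W ⇒ p W W W ⇒ p c W W ⇒ p c c W ⇒ p c c c
Derivation 2: R ⇒ p W ⇒ p W W ⇒ p c W ⇒ p c W W ⇒ p c c W ⇒ p c c c

Two distinct leftmost derivations for the same string.

Ambiguous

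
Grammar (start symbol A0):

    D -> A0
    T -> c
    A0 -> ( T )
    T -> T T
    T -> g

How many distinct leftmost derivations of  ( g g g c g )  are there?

14

Parse trees for ( g g g c g ) (showing first 6 of 14):
  [A0 ( [T [T g] [T [T g] [T [T g] [T [T c] [T g]]]]] )]
  [A0 ( [T [T g] [T [T g] [T [T [T g] [T c]] [T g]]]] )]
  [A0 ( [T [T g] [T [T [T g] [T g]] [T [T c] [T g]]]] )]
  [A0 ( [T [T g] [T [T [T g] [T [T g] [T c]]] [T g]]] )]
  [A0 ( [T [T g] [T [T [T [T g] [T g]] [T c]] [T g]]] )]
  [A0 ( [T [T [T g] [T g]] [T [T g] [T [T c] [T g]]]] )]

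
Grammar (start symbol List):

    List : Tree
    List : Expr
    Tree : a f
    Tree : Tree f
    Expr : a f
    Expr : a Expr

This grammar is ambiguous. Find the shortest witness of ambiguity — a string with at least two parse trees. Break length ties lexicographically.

a f

length 2: a f has 2 parse trees

Two derivations of a f:
  List ⇒ Tree ⇒ a f
  List ⇒ Expr ⇒ a f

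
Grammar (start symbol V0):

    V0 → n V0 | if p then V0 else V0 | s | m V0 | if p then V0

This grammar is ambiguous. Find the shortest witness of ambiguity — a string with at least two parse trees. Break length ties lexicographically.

length 1: no string has ≥2 trees
length 2: no string has ≥2 trees
length 3: no string has ≥2 trees
length 4: no string has ≥2 trees
length 5: no string has ≥2 trees
length 6: no string has ≥2 trees
length 7: no string has ≥2 trees
length 8: no string has ≥2 trees
length 9: if p then if p then s else s has 2 parse trees

Two derivations of if p then if p then s else s:
  V0 ⇒ if p then V0 else V0 ⇒ if p then if p then V0 else V0 ⇒ if p then if p then s else V0 ⇒ if p then if p then s else s
  V0 ⇒ if p then V0 ⇒ if p then if p then V0 else V0 ⇒ if p then if p then s else V0 ⇒ if p then if p then s else s

if p then if p then s else s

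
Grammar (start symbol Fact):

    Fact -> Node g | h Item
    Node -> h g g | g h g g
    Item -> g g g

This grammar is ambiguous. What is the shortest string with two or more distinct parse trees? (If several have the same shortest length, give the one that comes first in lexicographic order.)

length 4: h g g g has 2 parse trees

Two derivations of h g g g:
  Fact ⇒ Node g ⇒ h g g g
  Fact ⇒ h Item ⇒ h g g g

h g g g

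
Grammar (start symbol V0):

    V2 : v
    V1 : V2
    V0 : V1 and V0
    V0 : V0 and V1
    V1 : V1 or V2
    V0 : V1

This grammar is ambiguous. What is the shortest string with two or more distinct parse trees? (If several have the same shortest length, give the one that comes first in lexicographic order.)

length 1: no string has ≥2 trees
length 3: v and v has 2 parse trees

Two derivations of v and v:
  V0 ⇒ V1 and V0 ⇒ V2 and V0 ⇒ v and V0 ⇒ v and V1 ⇒ v and V2 ⇒ v and v
  V0 ⇒ V0 and V1 ⇒ V1 and V1 ⇒ V2 and V1 ⇒ v and V1 ⇒ v and V2 ⇒ v and v

v and v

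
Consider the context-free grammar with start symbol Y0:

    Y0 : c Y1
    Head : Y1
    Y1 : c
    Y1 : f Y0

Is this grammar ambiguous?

(Head is unreachable from Y0, so its rules don't affect L(Y0).) Each reachable nonterminal has at most one production per leading terminal, and all productions are right-linear; the derivation is determined token-by-token.

Unambiguous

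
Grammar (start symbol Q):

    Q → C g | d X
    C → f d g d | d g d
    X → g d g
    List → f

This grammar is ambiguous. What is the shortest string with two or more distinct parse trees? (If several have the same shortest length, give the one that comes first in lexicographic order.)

length 4: d g d g has 2 parse trees

Two derivations of d g d g:
  Q ⇒ C g ⇒ d g d g
  Q ⇒ d X ⇒ d g d g

d g d g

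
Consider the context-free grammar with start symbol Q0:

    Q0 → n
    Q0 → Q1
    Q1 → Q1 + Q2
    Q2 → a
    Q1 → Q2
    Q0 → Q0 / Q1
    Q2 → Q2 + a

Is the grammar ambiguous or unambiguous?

Ambiguous

Witness: a + a

Derivation 1: Q0 ⇒ Q1 ⇒ Q1 + Q2 ⇒ Q2 + Q2 ⇒ a + Q2 ⇒ a + a
Derivation 2: Q0 ⇒ Q1 ⇒ Q2 ⇒ Q2 + a ⇒ a + a

Two distinct leftmost derivations for the same string.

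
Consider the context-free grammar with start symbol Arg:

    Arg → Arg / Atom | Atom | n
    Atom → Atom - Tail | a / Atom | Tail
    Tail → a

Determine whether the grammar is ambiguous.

Witness: a / a

Derivation 1: Arg ⇒ Arg / Atom ⇒ Atom / Atom ⇒ Tail / Atom ⇒ a / Atom ⇒ a / Tail ⇒ a / a
Derivation 2: Arg ⇒ Atom ⇒ a / Atom ⇒ a / Tail ⇒ a / a

Two distinct leftmost derivations for the same string.

Ambiguous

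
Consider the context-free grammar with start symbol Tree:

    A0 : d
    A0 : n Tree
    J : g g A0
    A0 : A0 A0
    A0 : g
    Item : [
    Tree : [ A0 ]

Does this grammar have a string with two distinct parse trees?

Witness: [ d d d ]

Derivation 1: Tree ⇒ [ A0 ] ⇒ [ A0 A0 ] ⇒ [ d A0 ] ⇒ [ d A0 A0 ] ⇒ [ d d A0 ] ⇒ [ d d d ]
Derivation 2: Tree ⇒ [ A0 ] ⇒ [ A0 A0 ] ⇒ [ A0 A0 A0 ] ⇒ [ d A0 A0 ] ⇒ [ d d A0 ] ⇒ [ d d d ]

Two distinct leftmost derivations for the same string.

Ambiguous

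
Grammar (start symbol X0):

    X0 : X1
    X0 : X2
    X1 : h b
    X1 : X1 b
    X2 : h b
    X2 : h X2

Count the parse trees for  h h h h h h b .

1

Parse trees for h h h h h h b:
  [X0 [X2 h [X2 h [X2 h [X2 h [X2 h [X2 h b]]]]]]]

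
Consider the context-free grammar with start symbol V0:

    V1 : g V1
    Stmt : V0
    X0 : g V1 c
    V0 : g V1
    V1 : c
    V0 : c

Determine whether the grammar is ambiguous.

Only V0, V1 are reachable from V0; ignoring the rest: Restricted to the reachable nonterminals, every rule has the form A → t or A → t B, and no two rules for the same A share a first terminal. The grammar encodes a DFA — one run per string.

Unambiguous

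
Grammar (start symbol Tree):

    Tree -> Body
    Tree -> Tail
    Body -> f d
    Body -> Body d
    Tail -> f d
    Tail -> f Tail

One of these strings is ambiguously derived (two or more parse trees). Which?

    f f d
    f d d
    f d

f d

f f d: 1 tree
f d d: 1 tree
f d: 2 trees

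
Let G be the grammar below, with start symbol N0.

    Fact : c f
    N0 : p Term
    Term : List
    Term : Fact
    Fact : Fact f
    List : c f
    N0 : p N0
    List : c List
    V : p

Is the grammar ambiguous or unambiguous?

Witness: p c f

Derivation 1: N0 ⇒ p Term ⇒ p List ⇒ p c f
Derivation 2: N0 ⇒ p Term ⇒ p Fact ⇒ p c f

Two distinct leftmost derivations for the same string.

Ambiguous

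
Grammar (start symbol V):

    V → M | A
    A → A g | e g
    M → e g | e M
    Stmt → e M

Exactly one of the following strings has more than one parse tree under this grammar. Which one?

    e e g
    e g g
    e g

e g

e e g: 1 tree
e g g: 1 tree
e g: 2 trees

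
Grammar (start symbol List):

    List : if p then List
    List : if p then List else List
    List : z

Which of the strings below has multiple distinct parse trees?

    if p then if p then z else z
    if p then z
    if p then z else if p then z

if p then if p then z else z

if p then if p then z else z: 2 trees
if p then z: 1 tree
if p then z else if p then z: 1 tree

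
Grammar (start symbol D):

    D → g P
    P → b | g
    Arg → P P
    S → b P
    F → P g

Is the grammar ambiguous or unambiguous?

Only D, P are reachable from D; ignoring the rest: Each reachable nonterminal has at most one production per leading terminal, and all productions are right-linear; the derivation is determined token-by-token.

Unambiguous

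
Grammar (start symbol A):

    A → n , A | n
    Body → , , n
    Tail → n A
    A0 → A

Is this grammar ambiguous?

(Body, Tail, A0 are unreachable from A, so their rules don't affect L(A).) Right-recursive list with a separator: after each atom, whether the separator follows determines the rule. One parse per string.

Unambiguous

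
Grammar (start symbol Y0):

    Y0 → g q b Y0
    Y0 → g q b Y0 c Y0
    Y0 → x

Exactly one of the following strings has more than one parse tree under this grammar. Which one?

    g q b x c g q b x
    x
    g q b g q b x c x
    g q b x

g q b g q b x c x

g q b x c g q b x: 1 tree
x: 1 tree
g q b g q b x c x: 2 trees
g q b x: 1 tree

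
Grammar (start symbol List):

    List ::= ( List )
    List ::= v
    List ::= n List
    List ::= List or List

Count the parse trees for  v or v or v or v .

Parse trees for v or v or v or v:
  [List [List v] or [List [List v] or [List [List v] or [List v]]]]
  [List [List v] or [List [List [List v] or [List v]] or [List v]]]
  [List [List [List v] or [List v]] or [List [List v] or [List v]]]
  [List [List [List v] or [List [List v] or [List v]]] or [List v]]
  [List [List [List [List v] or [List v]] or [List v]] or [List v]]

5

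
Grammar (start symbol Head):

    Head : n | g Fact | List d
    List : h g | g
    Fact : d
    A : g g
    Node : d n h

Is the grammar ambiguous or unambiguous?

Witness: g d

Derivation 1: Head ⇒ g Fact ⇒ g d
Derivation 2: Head ⇒ List d ⇒ g d

Two distinct leftmost derivations for the same string.

Ambiguous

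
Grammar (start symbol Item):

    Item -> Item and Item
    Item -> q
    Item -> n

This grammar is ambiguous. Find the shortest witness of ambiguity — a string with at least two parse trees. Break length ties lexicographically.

n and n and n

length 1: no string has ≥2 trees
length 3: no string has ≥2 trees
length 5: n and n and n has 2 parse trees

Two derivations of n and n and n:
  Item ⇒ Item and Item ⇒ Item and Item and Item ⇒ n and Item and Item ⇒ n and n and Item ⇒ n and n and n
  Item ⇒ Item and Item ⇒ n and Item ⇒ n and Item and Item ⇒ n and n and Item ⇒ n and n and n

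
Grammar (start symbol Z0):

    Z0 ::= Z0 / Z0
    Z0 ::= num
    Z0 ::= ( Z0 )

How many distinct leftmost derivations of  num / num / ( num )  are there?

Parse trees for num / num / ( num ):
  [Z0 [Z0 num] / [Z0 [Z0 num] / [Z0 ( [Z0 num] )]]]
  [Z0 [Z0 [Z0 num] / [Z0 num]] / [Z0 ( [Z0 num] )]]

2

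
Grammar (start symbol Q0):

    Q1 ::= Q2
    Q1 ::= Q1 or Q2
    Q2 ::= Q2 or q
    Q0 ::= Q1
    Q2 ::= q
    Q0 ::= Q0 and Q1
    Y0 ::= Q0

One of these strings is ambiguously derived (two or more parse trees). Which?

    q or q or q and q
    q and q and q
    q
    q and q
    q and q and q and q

q or q or q and q: 4 trees
q and q and q: 1 tree
q: 1 tree
q and q: 1 tree
q and q and q and q: 1 tree

q or q or q and q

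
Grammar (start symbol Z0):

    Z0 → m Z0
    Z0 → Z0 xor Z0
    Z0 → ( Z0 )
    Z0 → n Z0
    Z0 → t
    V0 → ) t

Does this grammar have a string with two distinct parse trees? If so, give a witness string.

Ambiguous

Witness: m t xor t

Derivation 1: Z0 ⇒ m Z0 ⇒ m Z0 xor Z0 ⇒ m t xor Z0 ⇒ m t xor t
Derivation 2: Z0 ⇒ Z0 xor Z0 ⇒ m Z0 xor Z0 ⇒ m t xor Z0 ⇒ m t xor t

Two distinct leftmost derivations for the same string.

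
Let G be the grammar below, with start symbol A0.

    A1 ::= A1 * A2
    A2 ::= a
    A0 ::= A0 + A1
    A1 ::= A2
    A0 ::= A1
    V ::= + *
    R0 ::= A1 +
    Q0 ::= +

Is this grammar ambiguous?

Only A0, A1, A2 are reachable from A0; ignoring the rest: This is a standard precedence ladder (A0 over A1 over A2), with each level left-recursive on its own operator ('+' at A0, '*' at A1). That structure is LR(1), hence unambiguous.

Unambiguous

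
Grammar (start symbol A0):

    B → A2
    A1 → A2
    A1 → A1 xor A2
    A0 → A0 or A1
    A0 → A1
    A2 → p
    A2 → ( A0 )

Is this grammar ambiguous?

Unambiguous

(B is unreachable from A0, so its rules don't affect L(A0).) This is a standard precedence ladder (A0 over A1 over A2), with each level left-recursive on its own operator ('or' at A0, 'xor' at A1). That structure is LR(1), hence unambiguous.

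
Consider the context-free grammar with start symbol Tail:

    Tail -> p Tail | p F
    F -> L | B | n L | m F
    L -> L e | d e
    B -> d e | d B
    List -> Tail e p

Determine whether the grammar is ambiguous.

Ambiguous

Witness: p d e

Derivation 1: Tail ⇒ p F ⇒ p L ⇒ p d e
Derivation 2: Tail ⇒ p F ⇒ p B ⇒ p d e

Two distinct leftmost derivations for the same string.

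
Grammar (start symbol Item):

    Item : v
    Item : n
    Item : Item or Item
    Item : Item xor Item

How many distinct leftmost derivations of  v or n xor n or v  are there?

5

Parse trees for v or n xor n or v:
  [Item [Item v] or [Item [Item [Item n] xor [Item n]] or [Item v]]]
  [Item [Item v] or [Item [Item n] xor [Item [Item n] or [Item v]]]]
  [Item [Item [Item v] or [Item [Item n] xor [Item n]]] or [Item v]]
  [Item [Item [Item [Item v] or [Item n]] xor [Item n]] or [Item v]]
  [Item [Item [Item v] or [Item n]] xor [Item [Item n] or [Item v]]]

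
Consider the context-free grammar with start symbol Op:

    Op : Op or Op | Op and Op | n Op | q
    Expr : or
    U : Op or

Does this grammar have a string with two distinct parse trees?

Witness: n q and q

Derivation 1: Op ⇒ Op and Op ⇒ n Op and Op ⇒ n q and Op ⇒ n q and q
Derivation 2: Op ⇒ n Op ⇒ n Op and Op ⇒ n q and Op ⇒ n q and q

Two distinct leftmost derivations for the same string.

Ambiguous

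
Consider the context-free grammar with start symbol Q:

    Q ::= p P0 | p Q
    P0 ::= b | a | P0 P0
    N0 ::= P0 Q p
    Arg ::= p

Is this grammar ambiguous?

Ambiguous

Witness: p a a a

Derivation 1: Q ⇒ p P0 ⇒ p P0 P0 ⇒ p a P0 ⇒ p a P0 P0 ⇒ p a a P0 ⇒ p a a a
Derivation 2: Q ⇒ p P0 ⇒ p P0 P0 ⇒ p P0 P0 P0 ⇒ p a P0 P0 ⇒ p a a P0 ⇒ p a a a

Two distinct leftmost derivations for the same string.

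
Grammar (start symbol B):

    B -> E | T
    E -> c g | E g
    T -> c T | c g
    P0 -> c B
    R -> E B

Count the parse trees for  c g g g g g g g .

1

Parse trees for c g g g g g g g:
  [B [E [E [E [E [E [E [E c g] g] g] g] g] g] g]]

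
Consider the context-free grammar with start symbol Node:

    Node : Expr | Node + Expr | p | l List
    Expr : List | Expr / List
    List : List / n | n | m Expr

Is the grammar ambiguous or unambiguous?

Ambiguous

Witness: n / n

Derivation 1: Node ⇒ Expr ⇒ List ⇒ List / n ⇒ n / n
Derivation 2: Node ⇒ Expr ⇒ Expr / List ⇒ List / List ⇒ n / List ⇒ n / n

Two distinct leftmost derivations for the same string.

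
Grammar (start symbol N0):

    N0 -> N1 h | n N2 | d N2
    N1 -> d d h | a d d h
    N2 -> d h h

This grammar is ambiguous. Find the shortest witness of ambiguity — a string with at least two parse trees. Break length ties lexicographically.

length 4: d d h h has 2 parse trees

Two derivations of d d h h:
  N0 ⇒ N1 h ⇒ d d h h
  N0 ⇒ d N2 ⇒ d d h h

d d h h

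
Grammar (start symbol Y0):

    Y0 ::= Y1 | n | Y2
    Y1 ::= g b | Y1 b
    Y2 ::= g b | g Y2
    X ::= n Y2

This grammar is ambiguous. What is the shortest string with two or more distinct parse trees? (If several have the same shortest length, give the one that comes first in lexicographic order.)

length 1: no string has ≥2 trees
length 2: g b has 2 parse trees

Two derivations of g b:
  Y0 ⇒ Y1 ⇒ g b
  Y0 ⇒ Y2 ⇒ g b

g b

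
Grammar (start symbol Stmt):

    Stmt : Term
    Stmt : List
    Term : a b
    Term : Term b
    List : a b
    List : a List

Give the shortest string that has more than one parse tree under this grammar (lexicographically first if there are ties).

a b

length 2: a b has 2 parse trees

Two derivations of a b:
  Stmt ⇒ Term ⇒ a b
  Stmt ⇒ List ⇒ a b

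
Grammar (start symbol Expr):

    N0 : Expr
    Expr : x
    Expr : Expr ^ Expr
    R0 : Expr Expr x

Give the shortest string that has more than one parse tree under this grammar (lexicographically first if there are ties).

length 1: no string has ≥2 trees
length 3: no string has ≥2 trees
length 5: x ^ x ^ x has 2 parse trees

Two derivations of x ^ x ^ x:
  Expr ⇒ Expr ^ Expr ⇒ x ^ Expr ⇒ x ^ Expr ^ Expr ⇒ x ^ x ^ Expr ⇒ x ^ x ^ x
  Expr ⇒ Expr ^ Expr ⇒ Expr ^ Expr ^ Expr ⇒ x ^ Expr ^ Expr ⇒ x ^ x ^ Expr ⇒ x ^ x ^ x

x ^ x ^ x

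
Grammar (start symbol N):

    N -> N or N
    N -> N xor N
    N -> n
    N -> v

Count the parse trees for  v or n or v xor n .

Parse trees for v or n or v xor n:
  [N [N v] or [N [N n] or [N [N v] xor [N n]]]]
  [N [N v] or [N [N [N n] or [N v]] xor [N n]]]
  [N [N [N v] or [N n]] or [N [N v] xor [N n]]]
  [N [N [N v] or [N [N n] or [N v]]] xor [N n]]
  [N [N [N [N v] or [N n]] or [N v]] xor [N n]]

5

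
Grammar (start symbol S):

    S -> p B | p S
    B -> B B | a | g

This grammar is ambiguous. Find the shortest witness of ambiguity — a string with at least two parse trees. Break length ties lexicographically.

length 2: no string has ≥2 trees
length 3: no string has ≥2 trees
length 4: p a a a has 2 parse trees

Two derivations of p a a a:
  S ⇒ p B ⇒ p B B ⇒ p B B B ⇒ p a B B ⇒ p a a B ⇒ p a a a
  S ⇒ p B ⇒ p B B ⇒ p a B ⇒ p a B B ⇒ p a a B ⇒ p a a a

p a a a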